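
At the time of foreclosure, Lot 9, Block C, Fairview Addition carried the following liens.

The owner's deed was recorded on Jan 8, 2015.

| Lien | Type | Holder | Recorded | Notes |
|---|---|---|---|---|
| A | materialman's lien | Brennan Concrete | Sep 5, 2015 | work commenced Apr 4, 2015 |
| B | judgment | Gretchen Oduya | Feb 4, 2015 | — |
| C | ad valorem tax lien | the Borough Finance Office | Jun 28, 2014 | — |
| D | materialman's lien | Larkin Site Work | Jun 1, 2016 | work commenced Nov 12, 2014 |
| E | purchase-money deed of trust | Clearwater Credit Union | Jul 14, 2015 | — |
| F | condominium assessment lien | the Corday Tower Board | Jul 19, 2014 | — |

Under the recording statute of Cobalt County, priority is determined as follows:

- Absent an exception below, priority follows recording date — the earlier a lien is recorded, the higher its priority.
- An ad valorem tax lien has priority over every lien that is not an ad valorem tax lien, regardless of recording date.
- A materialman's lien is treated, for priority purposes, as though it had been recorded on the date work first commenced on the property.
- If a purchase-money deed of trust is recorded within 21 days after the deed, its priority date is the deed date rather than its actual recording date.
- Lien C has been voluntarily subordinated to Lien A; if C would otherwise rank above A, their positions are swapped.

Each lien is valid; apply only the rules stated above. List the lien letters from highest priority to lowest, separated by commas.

Adjusting effective dates: A's effective date is Apr 4, 2015, when work began; D's effective date is Nov 12, 2014, when work began; E missed the 21-day window (187 days after the deed), so its recording date stands.
C, as an ad valorem tax lien, has superpriority and ranks first.
Remaining liens by effective date: F (Jul 19, 2014), D (Nov 12, 2014), B (Feb 4, 2015), A (Apr 4, 2015), E (Jul 14, 2015).
The subordination applies — C was senior to A — so C and A swap.

A, F, D, B, C, E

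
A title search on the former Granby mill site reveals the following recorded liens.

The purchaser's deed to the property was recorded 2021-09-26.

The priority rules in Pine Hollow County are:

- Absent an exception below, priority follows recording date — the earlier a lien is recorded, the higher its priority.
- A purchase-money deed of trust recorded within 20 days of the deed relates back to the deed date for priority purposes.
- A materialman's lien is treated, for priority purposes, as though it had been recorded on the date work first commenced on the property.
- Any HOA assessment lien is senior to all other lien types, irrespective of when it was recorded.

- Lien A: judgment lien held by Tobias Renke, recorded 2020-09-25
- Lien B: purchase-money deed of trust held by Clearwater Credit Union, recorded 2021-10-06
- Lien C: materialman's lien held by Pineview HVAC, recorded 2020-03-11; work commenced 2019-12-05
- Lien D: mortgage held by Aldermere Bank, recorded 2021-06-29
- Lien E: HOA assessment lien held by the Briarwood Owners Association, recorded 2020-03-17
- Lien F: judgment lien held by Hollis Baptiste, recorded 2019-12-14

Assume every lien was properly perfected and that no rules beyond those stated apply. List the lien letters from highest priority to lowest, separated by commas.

E, C, F, A, D, B

Effective dates after the stated exceptions: B was recorded within the 20-day window, so its effective date is the deed date 2021-09-26; C's effective date is 2019-12-05, when work began.
E, as an HOA assessment lien, has superpriority and ranks first.
Remaining liens by effective date: C (2019-12-05), F (2019-12-14), A (2020-09-25), D (2021-06-29), B (2021-09-26).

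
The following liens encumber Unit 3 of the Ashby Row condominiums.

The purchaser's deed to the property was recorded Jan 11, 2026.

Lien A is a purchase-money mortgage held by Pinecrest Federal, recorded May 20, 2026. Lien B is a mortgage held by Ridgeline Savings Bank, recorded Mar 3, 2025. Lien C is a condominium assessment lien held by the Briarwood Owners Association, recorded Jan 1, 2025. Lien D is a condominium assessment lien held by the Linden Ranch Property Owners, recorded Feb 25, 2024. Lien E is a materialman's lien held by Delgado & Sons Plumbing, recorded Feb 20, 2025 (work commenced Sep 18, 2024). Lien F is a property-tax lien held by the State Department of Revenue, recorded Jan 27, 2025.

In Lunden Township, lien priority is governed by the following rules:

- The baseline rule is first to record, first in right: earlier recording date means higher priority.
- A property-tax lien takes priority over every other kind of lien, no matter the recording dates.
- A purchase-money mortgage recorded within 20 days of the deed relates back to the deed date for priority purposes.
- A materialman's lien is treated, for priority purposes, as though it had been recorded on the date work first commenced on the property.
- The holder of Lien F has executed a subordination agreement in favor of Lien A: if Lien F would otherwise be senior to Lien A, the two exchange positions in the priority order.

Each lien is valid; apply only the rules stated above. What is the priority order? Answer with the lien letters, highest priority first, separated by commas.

Adjusting effective dates: A was recorded 129 days after the deed, outside the 20-day window, so it keeps its recording date; E's effective date is Sep 18, 2024, when work began.
F, as a property-tax lien, has superpriority and ranks first.
Ordering the rest by effective date: D (Feb 25, 2024), E (Sep 18, 2024), C (Jan 1, 2025), B (Mar 3, 2025), A (May 20, 2026).
F is senior to A before the subordination, so the two trade places.

A, D, E, C, B, F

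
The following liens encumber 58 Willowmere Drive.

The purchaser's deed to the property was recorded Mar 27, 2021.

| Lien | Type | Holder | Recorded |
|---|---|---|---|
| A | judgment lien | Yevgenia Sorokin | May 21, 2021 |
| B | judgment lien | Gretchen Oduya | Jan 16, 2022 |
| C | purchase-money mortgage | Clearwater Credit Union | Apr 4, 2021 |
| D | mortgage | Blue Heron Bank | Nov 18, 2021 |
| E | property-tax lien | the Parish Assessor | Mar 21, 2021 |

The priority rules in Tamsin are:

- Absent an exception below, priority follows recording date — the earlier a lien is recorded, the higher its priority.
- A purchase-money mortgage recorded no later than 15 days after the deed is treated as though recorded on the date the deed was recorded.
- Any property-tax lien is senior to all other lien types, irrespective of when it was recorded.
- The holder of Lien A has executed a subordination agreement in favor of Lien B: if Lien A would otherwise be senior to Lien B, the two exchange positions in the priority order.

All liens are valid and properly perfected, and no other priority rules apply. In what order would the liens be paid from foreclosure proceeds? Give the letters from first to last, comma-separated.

Adjusting effective dates: C relates back to the deed date Mar 27, 2021.
E, as a property-tax lien, has superpriority and ranks first.
Remaining liens by effective date: C (Mar 27, 2021), A (May 21, 2021), D (Nov 18, 2021), B (Jan 16, 2022).
A is senior to B before the subordination, so the two trade places.

E, C, B, D, A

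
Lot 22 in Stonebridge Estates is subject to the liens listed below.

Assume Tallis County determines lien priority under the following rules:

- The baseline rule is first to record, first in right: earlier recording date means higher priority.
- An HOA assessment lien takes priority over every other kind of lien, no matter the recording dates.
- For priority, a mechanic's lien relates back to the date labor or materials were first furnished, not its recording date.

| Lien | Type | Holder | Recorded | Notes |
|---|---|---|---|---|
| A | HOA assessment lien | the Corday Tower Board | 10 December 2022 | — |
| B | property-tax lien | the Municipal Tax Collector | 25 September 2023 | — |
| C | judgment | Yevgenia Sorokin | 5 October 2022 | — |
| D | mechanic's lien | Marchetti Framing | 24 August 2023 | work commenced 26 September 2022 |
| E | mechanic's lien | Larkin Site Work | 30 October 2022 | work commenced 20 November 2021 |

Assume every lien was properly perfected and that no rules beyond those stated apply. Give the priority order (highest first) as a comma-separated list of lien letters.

Effective dates after the stated exceptions: D is treated as recorded 26 September 2022, the work-commencement date; E's effective date is 20 November 2021, when work began.
A is an HOA assessment lien and takes priority over every other lien.
Among the remaining liens, by effective date: E (20 November 2021), D (26 September 2022), C (5 October 2022), B (25 September 2023).

A, E, D, C, B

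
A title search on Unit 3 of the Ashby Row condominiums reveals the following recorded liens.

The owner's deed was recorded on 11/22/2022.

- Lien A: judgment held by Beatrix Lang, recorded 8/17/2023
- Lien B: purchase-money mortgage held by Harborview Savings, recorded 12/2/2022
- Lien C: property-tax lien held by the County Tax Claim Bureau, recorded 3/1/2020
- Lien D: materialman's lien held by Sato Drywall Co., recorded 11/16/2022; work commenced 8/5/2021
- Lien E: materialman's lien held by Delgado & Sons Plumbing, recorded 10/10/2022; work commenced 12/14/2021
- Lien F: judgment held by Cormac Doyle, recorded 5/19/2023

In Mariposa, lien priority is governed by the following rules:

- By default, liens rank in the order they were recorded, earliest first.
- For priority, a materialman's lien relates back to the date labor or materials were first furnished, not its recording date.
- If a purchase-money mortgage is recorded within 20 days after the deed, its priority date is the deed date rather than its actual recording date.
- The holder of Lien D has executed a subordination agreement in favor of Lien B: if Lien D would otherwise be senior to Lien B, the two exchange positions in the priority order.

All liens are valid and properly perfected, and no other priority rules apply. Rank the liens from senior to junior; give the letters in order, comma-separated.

First, effective dates: B relates back to the deed date 11/22/2022; D's effective date is 8/5/2021, when work began; E's effective date is 12/14/2021, when work began.
Sorted by effective date: C (3/1/2020), D (8/5/2021), E (12/14/2021), B (11/22/2022), F (5/19/2023), A (8/17/2023).
D would otherwise be senior to B, so under the subordination agreement D and B exchange positions.

C, B, E, D, F, A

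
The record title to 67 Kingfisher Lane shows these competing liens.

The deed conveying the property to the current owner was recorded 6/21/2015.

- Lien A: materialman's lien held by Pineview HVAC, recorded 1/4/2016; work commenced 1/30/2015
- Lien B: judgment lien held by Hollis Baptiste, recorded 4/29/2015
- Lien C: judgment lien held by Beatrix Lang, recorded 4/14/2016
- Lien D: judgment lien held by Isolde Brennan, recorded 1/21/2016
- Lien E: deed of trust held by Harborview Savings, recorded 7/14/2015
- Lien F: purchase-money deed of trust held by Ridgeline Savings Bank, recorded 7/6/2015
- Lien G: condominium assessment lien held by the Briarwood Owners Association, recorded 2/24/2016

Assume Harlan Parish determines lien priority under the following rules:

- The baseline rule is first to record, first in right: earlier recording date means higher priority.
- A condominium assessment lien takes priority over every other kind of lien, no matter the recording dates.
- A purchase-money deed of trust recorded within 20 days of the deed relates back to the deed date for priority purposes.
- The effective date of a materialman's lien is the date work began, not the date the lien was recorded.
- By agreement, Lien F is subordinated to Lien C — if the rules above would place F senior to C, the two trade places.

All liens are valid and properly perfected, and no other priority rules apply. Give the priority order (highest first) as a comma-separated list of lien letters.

Adjusting effective dates: A relates back to 1/30/2015 (work commenced); F relates back to the deed date 6/21/2015.
G is a condominium assessment lien and takes priority over every other lien.
Ordering the rest by effective date: A (1/30/2015), B (4/29/2015), F (6/21/2015), E (7/14/2015), D (1/21/2016), C (4/14/2016).
F is senior to C before the subordination, so the two trade places.

G, A, B, C, E, D, F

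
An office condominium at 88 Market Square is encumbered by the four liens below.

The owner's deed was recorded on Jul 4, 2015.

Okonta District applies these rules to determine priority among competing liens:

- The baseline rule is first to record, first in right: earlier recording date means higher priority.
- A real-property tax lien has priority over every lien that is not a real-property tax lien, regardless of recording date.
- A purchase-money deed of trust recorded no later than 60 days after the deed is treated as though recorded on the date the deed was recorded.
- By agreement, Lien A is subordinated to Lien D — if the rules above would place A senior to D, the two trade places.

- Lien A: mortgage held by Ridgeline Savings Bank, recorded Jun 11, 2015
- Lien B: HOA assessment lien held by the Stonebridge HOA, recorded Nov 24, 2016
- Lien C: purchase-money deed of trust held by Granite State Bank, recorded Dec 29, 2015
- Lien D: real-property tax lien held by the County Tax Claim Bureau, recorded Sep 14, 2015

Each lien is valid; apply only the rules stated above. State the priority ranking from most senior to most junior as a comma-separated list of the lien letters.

First, effective dates: C missed the 60-day window (178 days after the deed), so its recording date stands.
D is a real-property tax lien and takes priority over every other lien.
Among the remaining liens, by effective date: A (Jun 11, 2015), C (Dec 29, 2015), B (Nov 24, 2016).
A already ranks below D; the subordination has no effect.

D, A, C, B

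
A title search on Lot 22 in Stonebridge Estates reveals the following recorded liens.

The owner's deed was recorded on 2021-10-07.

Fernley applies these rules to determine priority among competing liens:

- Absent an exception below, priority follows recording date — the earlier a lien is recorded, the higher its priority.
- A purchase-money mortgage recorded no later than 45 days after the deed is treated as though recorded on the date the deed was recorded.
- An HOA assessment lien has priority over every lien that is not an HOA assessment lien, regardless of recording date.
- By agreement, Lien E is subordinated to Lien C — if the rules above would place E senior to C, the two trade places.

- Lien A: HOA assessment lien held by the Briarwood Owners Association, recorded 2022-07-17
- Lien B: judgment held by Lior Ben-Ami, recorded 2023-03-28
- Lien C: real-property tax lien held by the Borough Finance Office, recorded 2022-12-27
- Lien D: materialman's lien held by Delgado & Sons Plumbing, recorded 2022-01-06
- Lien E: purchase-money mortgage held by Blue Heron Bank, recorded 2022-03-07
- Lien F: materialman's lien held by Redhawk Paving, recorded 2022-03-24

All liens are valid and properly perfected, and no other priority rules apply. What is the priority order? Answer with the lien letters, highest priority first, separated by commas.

First, effective dates: E missed the 45-day window (151 days after the deed), so its recording date stands.
A, as an HOA assessment lien, has superpriority and ranks first.
Among the remaining liens, by effective date: D (2022-01-06), E (2022-03-07), F (2022-03-24), C (2022-12-27), B (2023-03-28).
The subordination applies — E was senior to C — so E and C swap.

A, D, C, F, E, B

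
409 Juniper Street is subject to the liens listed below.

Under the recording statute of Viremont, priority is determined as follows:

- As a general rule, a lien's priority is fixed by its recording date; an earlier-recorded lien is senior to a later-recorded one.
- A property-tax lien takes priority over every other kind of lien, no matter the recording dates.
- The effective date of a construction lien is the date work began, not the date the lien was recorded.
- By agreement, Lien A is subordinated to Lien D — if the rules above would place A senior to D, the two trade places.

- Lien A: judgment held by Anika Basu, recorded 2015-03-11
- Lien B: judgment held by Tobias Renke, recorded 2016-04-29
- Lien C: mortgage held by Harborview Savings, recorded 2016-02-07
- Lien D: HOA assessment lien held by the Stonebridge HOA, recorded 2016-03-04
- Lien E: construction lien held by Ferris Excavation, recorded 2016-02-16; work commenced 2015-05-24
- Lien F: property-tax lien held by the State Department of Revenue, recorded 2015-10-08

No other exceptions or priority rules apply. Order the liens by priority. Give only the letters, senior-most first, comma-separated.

First, effective dates: E's effective date is 2015-05-24, when work began.
As a property-tax lien, F is senior to every other lien.
Ordering the rest by effective date: A (2015-03-11), E (2015-05-24), C (2016-02-07), D (2016-03-04), B (2016-04-29).
A would otherwise be senior to D, so under the subordination agreement A and D exchange positions.

F, D, E, C, A, B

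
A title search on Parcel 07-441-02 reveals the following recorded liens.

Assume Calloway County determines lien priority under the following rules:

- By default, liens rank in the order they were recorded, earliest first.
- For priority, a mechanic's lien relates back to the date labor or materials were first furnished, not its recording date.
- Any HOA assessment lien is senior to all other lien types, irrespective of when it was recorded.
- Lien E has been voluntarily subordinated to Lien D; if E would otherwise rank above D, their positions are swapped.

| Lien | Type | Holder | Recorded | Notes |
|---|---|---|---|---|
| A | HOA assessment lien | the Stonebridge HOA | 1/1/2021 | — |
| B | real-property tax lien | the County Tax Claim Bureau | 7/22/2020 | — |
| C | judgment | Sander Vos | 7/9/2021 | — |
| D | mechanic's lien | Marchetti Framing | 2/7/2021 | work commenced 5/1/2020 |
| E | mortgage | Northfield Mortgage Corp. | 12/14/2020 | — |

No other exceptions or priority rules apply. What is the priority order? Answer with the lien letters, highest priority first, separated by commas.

Effective dates after the stated exceptions: D is treated as recorded 5/1/2020, the work-commencement date.
As an HOA assessment lien, A is senior to every other lien.
The other liens, earliest effective date first: D (5/1/2020), B (7/22/2020), E (12/14/2020), C (7/9/2021).
E already ranks below D; the subordination has no effect.

A, D, B, E, C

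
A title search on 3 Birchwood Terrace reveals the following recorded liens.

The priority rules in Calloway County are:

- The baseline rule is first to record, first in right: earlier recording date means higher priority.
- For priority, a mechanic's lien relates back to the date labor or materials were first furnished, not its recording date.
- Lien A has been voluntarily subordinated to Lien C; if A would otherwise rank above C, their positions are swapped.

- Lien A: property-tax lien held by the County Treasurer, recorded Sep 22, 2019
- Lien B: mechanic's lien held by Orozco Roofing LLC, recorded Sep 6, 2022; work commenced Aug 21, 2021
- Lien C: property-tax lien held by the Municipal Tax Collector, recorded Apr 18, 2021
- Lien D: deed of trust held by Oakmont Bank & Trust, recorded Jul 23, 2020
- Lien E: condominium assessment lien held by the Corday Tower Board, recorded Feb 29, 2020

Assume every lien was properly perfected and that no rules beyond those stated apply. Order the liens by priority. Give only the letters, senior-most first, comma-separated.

C, E, D, A, B

Adjusting effective dates: B is treated as recorded Aug 21, 2021, the work-commencement date.
Ordering by effective date: A (Sep 22, 2019), E (Feb 29, 2020), D (Jul 23, 2020), C (Apr 18, 2021), B (Aug 21, 2021).
A is senior to C before the subordination, so the two trade places.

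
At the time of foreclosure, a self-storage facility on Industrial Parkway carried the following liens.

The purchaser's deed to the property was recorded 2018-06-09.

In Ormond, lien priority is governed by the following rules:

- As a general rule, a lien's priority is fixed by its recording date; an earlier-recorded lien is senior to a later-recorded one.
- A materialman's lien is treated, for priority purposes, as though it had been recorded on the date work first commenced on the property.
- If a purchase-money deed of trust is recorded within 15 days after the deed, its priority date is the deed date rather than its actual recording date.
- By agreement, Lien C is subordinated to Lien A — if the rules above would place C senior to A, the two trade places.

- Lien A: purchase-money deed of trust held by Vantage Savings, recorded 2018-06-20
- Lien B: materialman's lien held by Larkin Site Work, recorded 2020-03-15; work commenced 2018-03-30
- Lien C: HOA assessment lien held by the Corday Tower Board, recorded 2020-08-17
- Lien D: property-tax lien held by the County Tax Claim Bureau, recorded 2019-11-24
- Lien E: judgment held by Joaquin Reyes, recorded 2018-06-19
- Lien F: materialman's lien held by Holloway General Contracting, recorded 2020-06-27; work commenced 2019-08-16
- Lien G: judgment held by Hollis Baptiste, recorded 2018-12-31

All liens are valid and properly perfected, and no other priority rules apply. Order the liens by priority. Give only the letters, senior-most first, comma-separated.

B, A, E, G, F, D, C

Effective dates after the stated exceptions: A's effective date is the deed date, 2018-06-09; B relates back to 2018-03-30 (work commenced); F's effective date is 2019-08-16, when work began.
Ordering by effective date: B (2018-03-30), A (2018-06-09), E (2018-06-19), G (2018-12-31), F (2019-08-16), D (2019-11-24), C (2020-08-17).
C already ranks below A; the subordination has no effect.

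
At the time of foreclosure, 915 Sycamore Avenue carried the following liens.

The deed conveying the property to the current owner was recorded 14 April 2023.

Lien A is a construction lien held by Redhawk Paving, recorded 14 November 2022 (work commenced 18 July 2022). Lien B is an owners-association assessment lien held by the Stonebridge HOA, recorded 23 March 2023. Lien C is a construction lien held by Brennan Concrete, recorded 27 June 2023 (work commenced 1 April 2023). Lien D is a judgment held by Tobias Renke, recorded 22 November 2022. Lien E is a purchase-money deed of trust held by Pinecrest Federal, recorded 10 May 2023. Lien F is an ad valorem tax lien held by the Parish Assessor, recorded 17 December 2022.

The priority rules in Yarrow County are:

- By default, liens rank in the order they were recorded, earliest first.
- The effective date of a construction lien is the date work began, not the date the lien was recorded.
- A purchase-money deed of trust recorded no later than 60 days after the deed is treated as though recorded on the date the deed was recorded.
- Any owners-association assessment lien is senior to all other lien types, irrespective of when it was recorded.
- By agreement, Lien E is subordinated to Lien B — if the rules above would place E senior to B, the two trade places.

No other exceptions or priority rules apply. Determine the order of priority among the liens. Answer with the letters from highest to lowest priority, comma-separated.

B, A, D, F, C, E

First, effective dates: A relates back to 18 July 2022 (work commenced); C's effective date is 1 April 2023, when work began; E was recorded within the 60-day window, so its effective date is the deed date 14 April 2023.
B, as an owners-association assessment lien, has superpriority and ranks first.
Ordering the rest by effective date: A (18 July 2022), D (22 November 2022), F (17 December 2022), C (1 April 2023), E (14 April 2023).
E already ranks below B; the subordination has no effect.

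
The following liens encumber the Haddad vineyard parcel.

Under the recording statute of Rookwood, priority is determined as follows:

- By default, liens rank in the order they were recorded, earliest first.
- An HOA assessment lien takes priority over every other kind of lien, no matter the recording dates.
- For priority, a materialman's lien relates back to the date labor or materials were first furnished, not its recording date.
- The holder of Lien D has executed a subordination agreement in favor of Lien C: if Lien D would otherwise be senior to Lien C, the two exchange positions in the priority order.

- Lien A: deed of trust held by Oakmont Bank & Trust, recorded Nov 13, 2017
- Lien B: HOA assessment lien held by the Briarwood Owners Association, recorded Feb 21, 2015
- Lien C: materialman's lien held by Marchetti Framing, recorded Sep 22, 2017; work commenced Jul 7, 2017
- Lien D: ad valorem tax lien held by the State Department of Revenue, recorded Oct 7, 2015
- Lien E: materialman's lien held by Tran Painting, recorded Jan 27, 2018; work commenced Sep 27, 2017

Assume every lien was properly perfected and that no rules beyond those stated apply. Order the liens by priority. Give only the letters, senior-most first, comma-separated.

Effective dates after the stated exceptions: C relates back to Jul 7, 2017 (work commenced); E's effective date is Sep 27, 2017, when work began.
B, as an HOA assessment lien, has superpriority and ranks first.
The other liens, earliest effective date first: D (Oct 7, 2015), C (Jul 7, 2017), E (Sep 27, 2017), A (Nov 13, 2017).
The subordination applies — D was senior to C — so D and C swap.

B, C, D, E, A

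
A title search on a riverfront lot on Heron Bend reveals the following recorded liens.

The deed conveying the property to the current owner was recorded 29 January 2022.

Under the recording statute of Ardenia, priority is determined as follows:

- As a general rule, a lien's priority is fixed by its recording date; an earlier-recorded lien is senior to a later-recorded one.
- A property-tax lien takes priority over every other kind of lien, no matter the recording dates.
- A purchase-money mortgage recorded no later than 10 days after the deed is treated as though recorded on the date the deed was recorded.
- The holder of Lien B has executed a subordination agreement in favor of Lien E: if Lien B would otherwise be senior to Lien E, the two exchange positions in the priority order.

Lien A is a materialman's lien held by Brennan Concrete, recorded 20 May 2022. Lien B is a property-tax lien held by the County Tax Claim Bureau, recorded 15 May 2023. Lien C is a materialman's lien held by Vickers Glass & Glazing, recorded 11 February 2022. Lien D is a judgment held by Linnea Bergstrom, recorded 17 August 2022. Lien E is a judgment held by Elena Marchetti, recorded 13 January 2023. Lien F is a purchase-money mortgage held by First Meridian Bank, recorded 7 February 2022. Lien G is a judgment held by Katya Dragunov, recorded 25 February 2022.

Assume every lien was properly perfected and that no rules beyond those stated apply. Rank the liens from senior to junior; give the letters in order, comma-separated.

Effective dates after the stated exceptions: F's effective date is the deed date, 29 January 2022.
B is a property-tax lien and takes priority over every other lien.
Remaining liens by effective date: F (29 January 2022), C (11 February 2022), G (25 February 2022), A (20 May 2022), D (17 August 2022), E (13 January 2023).
B is senior to E before the subordination, so the two trade places.

E, F, C, G, A, D, B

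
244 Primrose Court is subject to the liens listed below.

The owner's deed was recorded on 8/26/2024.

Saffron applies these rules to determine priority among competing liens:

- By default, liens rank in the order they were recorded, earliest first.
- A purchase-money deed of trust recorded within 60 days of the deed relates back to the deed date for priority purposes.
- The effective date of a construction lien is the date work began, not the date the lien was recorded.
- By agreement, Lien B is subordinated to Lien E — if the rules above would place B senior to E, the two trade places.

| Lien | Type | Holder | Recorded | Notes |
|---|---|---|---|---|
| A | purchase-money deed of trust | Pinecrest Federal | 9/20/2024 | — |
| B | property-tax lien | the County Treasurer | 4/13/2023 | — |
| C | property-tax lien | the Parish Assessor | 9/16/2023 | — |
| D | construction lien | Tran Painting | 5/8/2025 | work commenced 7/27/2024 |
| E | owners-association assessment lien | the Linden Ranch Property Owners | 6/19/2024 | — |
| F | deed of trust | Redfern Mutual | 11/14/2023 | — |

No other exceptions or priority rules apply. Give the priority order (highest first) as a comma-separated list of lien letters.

E, C, F, B, D, A

Adjusting effective dates: A was recorded within the 60-day window, so its effective date is the deed date 8/26/2024; D relates back to 7/27/2024 (work commenced).
Sorted by effective date: B (4/13/2023), C (9/16/2023), F (11/14/2023), E (6/19/2024), D (7/27/2024), A (8/26/2024).
Because B would otherwise rank above E, the subordination swaps them.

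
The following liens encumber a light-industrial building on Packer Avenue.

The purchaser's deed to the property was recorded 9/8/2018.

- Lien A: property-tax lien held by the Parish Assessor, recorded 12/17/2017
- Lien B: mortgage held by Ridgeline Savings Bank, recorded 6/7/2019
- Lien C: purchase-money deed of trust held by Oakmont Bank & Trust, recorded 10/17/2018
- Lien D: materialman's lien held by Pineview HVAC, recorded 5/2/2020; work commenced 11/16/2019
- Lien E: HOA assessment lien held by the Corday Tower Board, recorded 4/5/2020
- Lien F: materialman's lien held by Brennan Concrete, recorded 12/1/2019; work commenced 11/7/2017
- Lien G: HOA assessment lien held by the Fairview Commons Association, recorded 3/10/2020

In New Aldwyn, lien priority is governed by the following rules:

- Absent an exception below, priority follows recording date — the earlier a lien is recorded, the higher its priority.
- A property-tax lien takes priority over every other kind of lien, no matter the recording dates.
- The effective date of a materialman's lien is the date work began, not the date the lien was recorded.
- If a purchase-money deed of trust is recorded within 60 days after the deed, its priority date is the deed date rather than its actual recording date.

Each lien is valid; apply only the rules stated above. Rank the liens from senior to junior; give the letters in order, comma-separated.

A, F, C, B, D, G, E

Effective dates: C relates back to the deed date 9/8/2018; D is treated as recorded 11/16/2019, the work-commencement date; F is treated as recorded 11/7/2017, the work-commencement date.
A, as a property-tax lien, has superpriority and ranks first.
The other liens, earliest effective date first: F (11/7/2017), C (9/8/2018), B (6/7/2019), D (11/16/2019), G (3/10/2020), E (4/5/2020).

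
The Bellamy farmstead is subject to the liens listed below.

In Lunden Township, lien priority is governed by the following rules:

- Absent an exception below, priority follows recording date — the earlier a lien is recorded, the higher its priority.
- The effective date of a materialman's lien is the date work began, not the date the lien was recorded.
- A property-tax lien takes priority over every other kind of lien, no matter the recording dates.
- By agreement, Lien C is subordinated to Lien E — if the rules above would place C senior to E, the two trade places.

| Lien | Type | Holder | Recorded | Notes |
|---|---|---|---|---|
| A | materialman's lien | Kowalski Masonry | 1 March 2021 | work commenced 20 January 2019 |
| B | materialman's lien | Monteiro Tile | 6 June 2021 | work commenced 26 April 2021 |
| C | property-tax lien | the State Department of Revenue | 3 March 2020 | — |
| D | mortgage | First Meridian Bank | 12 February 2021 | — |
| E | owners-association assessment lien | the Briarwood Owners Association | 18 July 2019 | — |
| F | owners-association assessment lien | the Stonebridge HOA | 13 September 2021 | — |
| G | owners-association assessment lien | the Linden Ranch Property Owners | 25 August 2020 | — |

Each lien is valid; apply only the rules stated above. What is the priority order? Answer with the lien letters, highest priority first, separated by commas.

Effective dates after the stated exceptions: A relates back to 20 January 2019 (work commenced); B relates back to 26 April 2021 (work commenced).
C is a property-tax lien and takes priority over every other lien.
Ordering the rest by effective date: A (20 January 2019), E (18 July 2019), G (25 August 2020), D (12 February 2021), B (26 April 2021), F (13 September 2021).
Because C would otherwise rank above E, the subordination swaps them.

E, A, C, G, D, B, F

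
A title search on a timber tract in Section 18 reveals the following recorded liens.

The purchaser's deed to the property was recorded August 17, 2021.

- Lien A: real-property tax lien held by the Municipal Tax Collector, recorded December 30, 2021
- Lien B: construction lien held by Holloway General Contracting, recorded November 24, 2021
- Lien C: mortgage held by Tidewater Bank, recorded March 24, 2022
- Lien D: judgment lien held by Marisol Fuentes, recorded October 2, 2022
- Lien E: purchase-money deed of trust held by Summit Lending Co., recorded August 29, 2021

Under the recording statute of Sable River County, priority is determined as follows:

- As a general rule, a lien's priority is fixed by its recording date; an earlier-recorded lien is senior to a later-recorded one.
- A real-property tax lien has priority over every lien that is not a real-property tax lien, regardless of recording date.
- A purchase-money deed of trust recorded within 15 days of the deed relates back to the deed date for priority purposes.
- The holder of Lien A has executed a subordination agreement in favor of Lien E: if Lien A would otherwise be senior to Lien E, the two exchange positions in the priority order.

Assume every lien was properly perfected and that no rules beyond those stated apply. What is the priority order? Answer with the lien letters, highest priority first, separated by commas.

Effective dates: E relates back to the deed date August 17, 2021.
A is a real-property tax lien, so it outranks all other liens regardless of date.
Remaining liens by effective date: E (August 17, 2021), B (November 24, 2021), C (March 24, 2022), D (October 2, 2022).
A would otherwise be senior to E, so under the subordination agreement A and E exchange positions.

E, A, B, C, D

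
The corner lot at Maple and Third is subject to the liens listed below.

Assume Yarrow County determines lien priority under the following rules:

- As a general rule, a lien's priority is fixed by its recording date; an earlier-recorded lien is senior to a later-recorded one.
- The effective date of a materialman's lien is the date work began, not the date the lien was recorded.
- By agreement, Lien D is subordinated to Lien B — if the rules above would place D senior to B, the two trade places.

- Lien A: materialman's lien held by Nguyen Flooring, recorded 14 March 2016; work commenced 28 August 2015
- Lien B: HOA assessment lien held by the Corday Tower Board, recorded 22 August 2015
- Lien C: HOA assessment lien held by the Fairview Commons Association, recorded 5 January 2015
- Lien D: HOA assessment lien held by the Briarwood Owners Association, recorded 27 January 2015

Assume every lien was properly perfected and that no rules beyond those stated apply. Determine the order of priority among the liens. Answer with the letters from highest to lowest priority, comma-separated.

C, B, D, A

Effective dates: A is treated as recorded 28 August 2015, the work-commencement date.
Sorted by effective date: C (5 January 2015), D (27 January 2015), B (22 August 2015), A (28 August 2015).
Because D would otherwise rank above B, the subordination swaps them.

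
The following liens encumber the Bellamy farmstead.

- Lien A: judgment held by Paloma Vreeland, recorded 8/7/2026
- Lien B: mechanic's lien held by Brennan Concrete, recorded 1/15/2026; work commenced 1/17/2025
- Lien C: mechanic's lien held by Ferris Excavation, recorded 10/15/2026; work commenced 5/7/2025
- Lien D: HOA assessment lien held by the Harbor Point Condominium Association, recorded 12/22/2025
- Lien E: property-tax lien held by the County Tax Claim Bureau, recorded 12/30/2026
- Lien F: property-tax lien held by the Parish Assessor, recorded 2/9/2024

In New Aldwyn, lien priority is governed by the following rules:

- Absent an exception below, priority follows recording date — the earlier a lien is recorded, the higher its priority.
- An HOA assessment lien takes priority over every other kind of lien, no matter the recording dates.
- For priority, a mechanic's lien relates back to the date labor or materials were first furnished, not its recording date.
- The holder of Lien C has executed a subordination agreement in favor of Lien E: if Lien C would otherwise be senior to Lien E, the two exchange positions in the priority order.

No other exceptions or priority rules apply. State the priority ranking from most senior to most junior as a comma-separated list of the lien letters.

Adjusting effective dates: B's effective date is 1/17/2025, when work began; C's effective date is 5/7/2025, when work began.
D is an HOA assessment lien and takes priority over every other lien.
Among the remaining liens, by effective date: F (2/9/2024), B (1/17/2025), C (5/7/2025), A (8/7/2026), E (12/30/2026).
The subordination applies — C was senior to E — so C and E swap.

D, F, B, E, A, C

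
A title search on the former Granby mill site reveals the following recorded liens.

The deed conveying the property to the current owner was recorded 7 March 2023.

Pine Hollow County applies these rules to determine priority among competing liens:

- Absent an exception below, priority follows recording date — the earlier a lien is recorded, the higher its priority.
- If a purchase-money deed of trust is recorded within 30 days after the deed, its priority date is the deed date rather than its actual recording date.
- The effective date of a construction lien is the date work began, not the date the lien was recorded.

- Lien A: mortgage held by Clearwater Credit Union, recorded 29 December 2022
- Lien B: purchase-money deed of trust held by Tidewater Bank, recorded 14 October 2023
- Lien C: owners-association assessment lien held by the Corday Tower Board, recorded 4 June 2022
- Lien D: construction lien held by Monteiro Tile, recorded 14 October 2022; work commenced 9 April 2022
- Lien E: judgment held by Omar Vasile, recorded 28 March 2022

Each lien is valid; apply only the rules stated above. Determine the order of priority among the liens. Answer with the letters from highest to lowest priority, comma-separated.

E, D, C, A, B

First, effective dates: B was recorded 221 days after the deed, outside the 30-day window, so it keeps its recording date; D is treated as recorded 9 April 2022, the work-commencement date.
Sorted by effective date: E (28 March 2022), D (9 April 2022), C (4 June 2022), A (29 December 2022), B (14 October 2023).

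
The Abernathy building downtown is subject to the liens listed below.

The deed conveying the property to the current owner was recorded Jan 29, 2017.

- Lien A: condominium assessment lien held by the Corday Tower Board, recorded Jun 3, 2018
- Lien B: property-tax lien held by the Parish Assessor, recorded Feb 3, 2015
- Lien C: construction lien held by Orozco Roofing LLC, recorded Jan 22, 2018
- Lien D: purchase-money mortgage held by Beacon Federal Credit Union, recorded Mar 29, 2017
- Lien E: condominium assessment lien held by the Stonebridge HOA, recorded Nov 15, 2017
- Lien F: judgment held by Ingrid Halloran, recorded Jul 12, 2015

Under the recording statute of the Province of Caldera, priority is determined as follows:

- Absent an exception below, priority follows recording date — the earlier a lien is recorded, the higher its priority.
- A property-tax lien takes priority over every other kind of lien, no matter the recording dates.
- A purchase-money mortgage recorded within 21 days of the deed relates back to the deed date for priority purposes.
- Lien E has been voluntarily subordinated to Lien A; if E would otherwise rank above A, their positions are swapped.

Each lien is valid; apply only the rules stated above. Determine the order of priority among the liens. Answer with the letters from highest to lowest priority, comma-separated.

Adjusting effective dates: D was recorded 59 days after the deed — beyond 21 days — so no relation-back applies.
B is a property-tax lien, so it outranks all other liens regardless of date.
Ordering the rest by effective date: F (Jul 12, 2015), D (Mar 29, 2017), E (Nov 15, 2017), C (Jan 22, 2018), A (Jun 3, 2018).
Because E would otherwise rank above A, the subordination swaps them.

B, F, D, A, C, E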